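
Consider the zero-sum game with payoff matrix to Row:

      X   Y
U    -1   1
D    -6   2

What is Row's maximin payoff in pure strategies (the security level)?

Row minima: U → -1, D → -6.
The best of these is -1.

-1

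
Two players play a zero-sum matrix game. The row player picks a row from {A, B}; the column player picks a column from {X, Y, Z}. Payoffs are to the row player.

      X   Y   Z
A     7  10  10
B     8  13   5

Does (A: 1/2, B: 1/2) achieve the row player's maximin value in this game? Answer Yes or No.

Yes

Against X this mix gives (1/2)·7 + (1/2)·8 = 15/2.
Against Y this mix gives (1/2)·10 + (1/2)·13 = 23/2.
Against Z this mix gives (1/2)·10 + (1/2)·5 = 15/2.
All of the column player's active replies (X, Z) yield 15/2, and no column does worse for the row player. The mix makes the column player indifferent and guarantees 15/2, so it is optimal.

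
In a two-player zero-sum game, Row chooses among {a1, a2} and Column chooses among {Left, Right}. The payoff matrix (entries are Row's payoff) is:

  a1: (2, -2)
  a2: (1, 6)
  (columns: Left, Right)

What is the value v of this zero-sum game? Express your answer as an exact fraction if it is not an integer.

Row minima: a1 → -2, a2 → 1; maximin = 1.
Column maxima: Left → 2, Right → 6; minimax = 2.
1 ≠ 2, so there is no saddle point; optimal play is mixed.
Let Row play a1 with probability p. Expected payoff against Left: 2p + 1(1−p) = p + 1; against Right: (-2)p + 6(1−p) = −8p + 6.
Setting these equal: p + 1 = −8p + 6 ⇒ 9p = 5 ⇒ p = 5/9, and the value is (1)·(5/9) + 1 = 14/9.
For Column: with q = P(Left), equating a1's and a2's payoffs gives 4q − 2 = −5q + 6 ⇒ q = 8/9.

14/9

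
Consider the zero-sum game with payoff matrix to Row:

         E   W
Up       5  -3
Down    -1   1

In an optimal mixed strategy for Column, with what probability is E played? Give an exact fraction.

Row minima: Up → -3, Down → -1; maximin = -1.
Column maxima: E → 5, W → 1; minimax = 1.
-1 ≠ 1, so there is no saddle point; optimal play is mixed.
Let Row play Up with probability p. Expected payoff against E: 5p + (-1)(1−p) = 6p − 1; against W: (-3)p + 1(1−p) = −4p + 1.
Setting these equal: 6p − 1 = −4p + 1 ⇒ 10p = 2 ⇒ p = 1/5, and the value is (6)·(1/5) − 1 = 1/5.
For Column: with q = P(E), equating Up's and Down's payoffs gives 8q − 3 = −2q + 1 ⇒ q = 2/5.

2/5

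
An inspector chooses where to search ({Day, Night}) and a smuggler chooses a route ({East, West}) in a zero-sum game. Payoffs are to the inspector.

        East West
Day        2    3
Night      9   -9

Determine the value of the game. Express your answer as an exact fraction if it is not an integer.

45/19

Row minima: Day → 2, Night → -9; maximin = 2.
Column maxima: East → 9, West → 3; minimax = 3.
2 ≠ 3, so there is no saddle point; optimal play is mixed.
Let the inspector play Day with probability p. Expected payoff against East: 2p + 9(1−p) = −7p + 9; against West: 3p + (-9)(1−p) = 12p − 9.
Setting these equal: −7p + 9 = 12p − 9 ⇒ −19p = -18 ⇒ p = 18/19, and the value is (-7)·(18/19) + 9 = 45/19.
For the smuggler: with q = P(East), equating Day's and Night's payoffs gives −q + 3 = 18q − 9 ⇒ q = 12/19.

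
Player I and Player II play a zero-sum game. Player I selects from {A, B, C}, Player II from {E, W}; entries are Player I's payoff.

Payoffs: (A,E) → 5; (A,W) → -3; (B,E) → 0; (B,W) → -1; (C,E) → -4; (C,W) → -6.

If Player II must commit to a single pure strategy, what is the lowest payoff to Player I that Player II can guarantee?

Column maxima: E → 5, W → -1.
The smallest of these is -1.

-1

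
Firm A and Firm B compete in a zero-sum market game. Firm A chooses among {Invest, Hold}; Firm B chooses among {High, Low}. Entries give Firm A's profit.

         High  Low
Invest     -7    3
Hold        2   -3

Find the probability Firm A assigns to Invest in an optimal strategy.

1/3

Row minima: Invest → -7, Hold → -3; maximin = -3.
Column maxima: High → 2, Low → 3; minimax = 2.
-3 ≠ 2, so there is no saddle point; optimal play is mixed.
Let Firm A play Invest with probability p. Expected payoff against High: (-7)p + 2(1−p) = −9p + 2; against Low: 3p + (-3)(1−p) = 6p − 3.
Setting these equal: −9p + 2 = 6p − 3 ⇒ −15p = -5 ⇒ p = 1/3, and the value is (-9)·(1/3) + 2 = -1.
For Firm B: with q = P(High), equating Invest's and Hold's payoffs gives −10q + 3 = 5q − 3 ⇒ q = 2/5.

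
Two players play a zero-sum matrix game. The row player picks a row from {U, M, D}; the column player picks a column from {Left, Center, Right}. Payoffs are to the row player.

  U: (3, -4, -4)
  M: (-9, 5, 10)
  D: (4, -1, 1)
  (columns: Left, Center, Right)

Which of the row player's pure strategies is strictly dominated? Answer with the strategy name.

D gives a strictly higher payoff than U against every column: 4 > 3, -1 > -4, 1 > -4.
So U is strictly dominated and the row player never plays it.

U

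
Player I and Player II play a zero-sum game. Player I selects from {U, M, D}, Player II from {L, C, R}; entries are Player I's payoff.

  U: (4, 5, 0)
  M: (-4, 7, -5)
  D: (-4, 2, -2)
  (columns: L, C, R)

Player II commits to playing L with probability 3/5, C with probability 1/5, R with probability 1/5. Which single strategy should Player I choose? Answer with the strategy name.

Expected payoff of U: (3/5)·4 + (1/5)·5 + (1/5)·0 = 17/5.
Expected payoff of M: (3/5)·(-4) + (1/5)·7 + (1/5)·(-5) = -2.
Expected payoff of D: (3/5)·(-4) + (1/5)·2 + (1/5)·(-2) = -12/5.
The largest is 17/5, so Player I's best response is U.

U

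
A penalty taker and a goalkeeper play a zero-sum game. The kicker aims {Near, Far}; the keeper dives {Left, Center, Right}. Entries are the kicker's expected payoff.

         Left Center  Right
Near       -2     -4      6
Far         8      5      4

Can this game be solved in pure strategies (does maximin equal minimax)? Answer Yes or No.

No

Row minima: Near → -4, Far → 4; maximin = 4.
Column maxima: Left → 8, Center → 5, Right → 6; minimax = 5.
4 ≠ 5, so no pure-strategy equilibrium exists.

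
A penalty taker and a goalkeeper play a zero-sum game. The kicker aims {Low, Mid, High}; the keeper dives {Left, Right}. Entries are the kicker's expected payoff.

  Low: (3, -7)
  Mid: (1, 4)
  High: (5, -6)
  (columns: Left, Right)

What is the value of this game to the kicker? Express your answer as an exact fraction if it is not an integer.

13/7

Row minima: Low → -7, Mid → 1, High → -6; maximin = 1.
Column maxima: Left → 5, Right → 4; minimax = 4.
1 ≠ 4, so there is no saddle point; optimal play is mixed.
Low is strictly dominated by High, so the kicker never plays it.
On the remaining 2×2 (Mid, High vs Left, Right):
Let the kicker play Mid with probability p. Expected payoff against Left: 1p + 5(1−p) = −4p + 5; against Right: 4p + (-6)(1−p) = 10p − 6.
Setting these equal: −4p + 5 = 10p − 6 ⇒ −14p = -11 ⇒ p = 11/14, and the value is (-4)·(11/14) + 5 = 13/7.
For the keeper: with q = P(Left), equating Mid's and High's payoffs gives −3q + 4 = 11q − 6 ⇒ q = 5/7.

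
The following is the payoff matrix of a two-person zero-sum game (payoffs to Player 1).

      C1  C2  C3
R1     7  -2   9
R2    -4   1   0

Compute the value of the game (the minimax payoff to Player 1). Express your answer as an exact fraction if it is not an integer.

Row minima: R1 → -2, R2 → -4; maximin = -2.
Column maxima: C1 → 7, C2 → 1, C3 → 9; minimax = 1.
-2 ≠ 1, so there is no saddle point; optimal play is mixed.
C3 is strictly dominated by C1 (it gives Player 1 strictly more in every row), so Player 2 never plays it.
On the remaining 2×2 (R1, R2 vs C1, C2):
Let Player 1 play R1 with probability p. Expected payoff against C1: 7p + (-4)(1−p) = 11p − 4; against C2: (-2)p + 1(1−p) = −3p + 1.
Setting these equal: 11p − 4 = −3p + 1 ⇒ 14p = 5 ⇒ p = 5/14, and the value is (11)·(5/14) − 4 = -1/14.
For Player 2: with q = P(C1), equating R1's and R2's payoffs gives 9q − 2 = −5q + 1 ⇒ q = 3/14.

-1/14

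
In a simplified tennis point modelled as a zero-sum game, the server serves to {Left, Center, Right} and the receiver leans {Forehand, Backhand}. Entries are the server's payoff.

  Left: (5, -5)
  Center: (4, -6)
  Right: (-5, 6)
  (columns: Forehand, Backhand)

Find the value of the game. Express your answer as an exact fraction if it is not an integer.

Row minima: Left → -5, Center → -6, Right → -5; maximin = -5.
Column maxima: Forehand → 5, Backhand → 6; minimax = 5.
-5 ≠ 5, so there is no saddle point; optimal play is mixed.
Center is strictly dominated by Left, so the server never plays it.
On the remaining 2×2 (Left, Right vs Forehand, Backhand):
Let the server play Left with probability p. Expected payoff against Forehand: 5p + (-5)(1−p) = 10p − 5; against Backhand: (-5)p + 6(1−p) = −11p + 6.
Setting these equal: 10p − 5 = −11p + 6 ⇒ 21p = 11 ⇒ p = 11/21, and the value is (10)·(11/21) − 5 = 5/21.
For the receiver: with q = P(Forehand), equating Left's and Right's payoffs gives 10q − 5 = −11q + 6 ⇒ q = 11/21.

5/21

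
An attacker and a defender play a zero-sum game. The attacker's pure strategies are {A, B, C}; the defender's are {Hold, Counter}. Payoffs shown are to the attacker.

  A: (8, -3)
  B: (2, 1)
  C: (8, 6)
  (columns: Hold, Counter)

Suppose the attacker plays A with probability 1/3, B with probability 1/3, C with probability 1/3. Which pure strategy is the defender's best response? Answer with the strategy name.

If the defender plays Hold, the attacker's expected payoff is (1/3)·8 + (1/3)·2 + (1/3)·8 = 6.
If the defender plays Counter, the attacker's expected payoff is (1/3)·(-3) + (1/3)·1 + (1/3)·6 = 4/3.
The defender minimizes the attacker's payoff; the smallest is 4/3, so the best response is Counter.

Counter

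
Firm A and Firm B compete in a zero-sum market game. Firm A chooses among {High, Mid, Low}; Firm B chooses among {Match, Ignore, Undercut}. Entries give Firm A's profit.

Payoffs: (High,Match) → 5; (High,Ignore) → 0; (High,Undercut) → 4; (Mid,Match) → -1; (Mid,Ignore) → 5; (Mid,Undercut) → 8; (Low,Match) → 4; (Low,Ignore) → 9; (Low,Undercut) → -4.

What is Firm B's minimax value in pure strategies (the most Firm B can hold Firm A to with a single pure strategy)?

Column maxima: Match → 5, Ignore → 9, Undercut → 8.
The smallest of these is 5.

5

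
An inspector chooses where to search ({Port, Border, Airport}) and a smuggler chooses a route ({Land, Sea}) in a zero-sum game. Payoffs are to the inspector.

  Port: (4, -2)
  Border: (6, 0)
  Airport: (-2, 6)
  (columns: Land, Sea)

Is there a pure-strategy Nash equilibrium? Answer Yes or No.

Row minima: Port → -2, Border → 0, Airport → -2; maximin = 0.
Column maxima: Land → 6, Sea → 6; minimax = 6.
0 ≠ 6, so no pure-strategy equilibrium exists.

No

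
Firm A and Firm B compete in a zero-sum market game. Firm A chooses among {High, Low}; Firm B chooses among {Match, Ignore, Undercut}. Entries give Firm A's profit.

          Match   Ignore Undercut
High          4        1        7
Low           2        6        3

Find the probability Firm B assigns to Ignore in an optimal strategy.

Row minima: High → 1, Low → 2; maximin = 2.
Column maxima: Match → 4, Ignore → 6, Undercut → 7; minimax = 4.
2 ≠ 4, so there is no saddle point; optimal play is mixed.
Undercut is strictly dominated by Match (it gives Firm A strictly more in every row), so Firm B never plays it.
On the remaining 2×2 (High, Low vs Match, Ignore):
Let Firm A play High with probability p. Expected payoff against Match: 4p + 2(1−p) = 2p + 2; against Ignore: 1p + 6(1−p) = −5p + 6.
Setting these equal: 2p + 2 = −5p + 6 ⇒ 7p = 4 ⇒ p = 4/7, and the value is (2)·(4/7) + 2 = 22/7.
For Firm B: with q = P(Match), equating High's and Low's payoffs gives 3q + 1 = −4q + 6 ⇒ q = 5/7.

2/7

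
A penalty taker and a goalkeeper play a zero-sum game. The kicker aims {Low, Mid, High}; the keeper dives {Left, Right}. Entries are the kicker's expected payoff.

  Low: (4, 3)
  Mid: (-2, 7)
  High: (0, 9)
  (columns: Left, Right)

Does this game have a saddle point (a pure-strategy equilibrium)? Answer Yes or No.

Row minima: Low → 3, Mid → -2, High → 0; maximin = 3.
Column maxima: Left → 4, Right → 9; minimax = 4.
3 ≠ 4, so no pure-strategy equilibrium exists.

No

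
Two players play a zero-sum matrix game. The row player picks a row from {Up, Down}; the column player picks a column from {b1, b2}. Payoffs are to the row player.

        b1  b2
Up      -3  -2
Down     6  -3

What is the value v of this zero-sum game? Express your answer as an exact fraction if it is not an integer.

-21/10

Row minima: Up → -3, Down → -3; maximin = -3.
Column maxima: b1 → 6, b2 → -2; minimax = -2.
-3 ≠ -2, so there is no saddle point; optimal play is mixed.
Let the row player play Up with probability p. Expected payoff against b1: (-3)p + 6(1−p) = −9p + 6; against b2: (-2)p + (-3)(1−p) = p − 3.
Setting these equal: −9p + 6 = p − 3 ⇒ −10p = -9 ⇒ p = 9/10, and the value is (-9)·(9/10) + 6 = -21/10.
For the column player: with q = P(b1), equating Up's and Down's payoffs gives −q − 2 = 9q − 3 ⇒ q = 1/10.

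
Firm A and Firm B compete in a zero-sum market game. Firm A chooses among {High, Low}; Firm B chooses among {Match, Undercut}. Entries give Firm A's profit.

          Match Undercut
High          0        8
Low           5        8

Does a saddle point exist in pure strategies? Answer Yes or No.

Yes

Row minima: High → 0, Low → 5; maximin = 5.
Column maxima: Match → 5, Undercut → 8; minimax = 5.
maximin = minimax = 5, so a saddle point exists.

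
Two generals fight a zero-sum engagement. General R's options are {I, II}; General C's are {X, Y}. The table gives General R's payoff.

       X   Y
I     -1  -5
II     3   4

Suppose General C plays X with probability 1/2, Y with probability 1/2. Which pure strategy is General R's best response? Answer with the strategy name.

Expected payoff of I: (1/2)·(-1) + (1/2)·(-5) = -3.
Expected payoff of II: (1/2)·3 + (1/2)·4 = 7/2.
The largest is 7/2, so General R's best response is II.

II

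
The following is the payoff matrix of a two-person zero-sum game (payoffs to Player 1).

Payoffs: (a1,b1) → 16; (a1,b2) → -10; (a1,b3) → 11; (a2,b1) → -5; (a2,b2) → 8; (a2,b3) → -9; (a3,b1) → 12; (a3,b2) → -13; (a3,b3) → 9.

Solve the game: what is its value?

-1/19

Row minima: a1 → -10, a2 → -9, a3 → -13; maximin = -9.
Column maxima: b1 → 16, b2 → 8, b3 → 11; minimax = 8.
-9 ≠ 8, so there is no saddle point; optimal play is mixed.
a3 is strictly dominated by a1, so Player 1 never plays it.
b1 is strictly dominated by b3 (it gives Player 1 strictly more in every row), so Player 2 never plays it.
On the remaining 2×2 (a1, a2 vs b2, b3):
Let Player 1 play a1 with probability p. Expected payoff against b2: (-10)p + 8(1−p) = −18p + 8; against b3: 11p + (-9)(1−p) = 20p − 9.
Setting these equal: −18p + 8 = 20p − 9 ⇒ −38p = -17 ⇒ p = 17/38, and the value is (-18)·(17/38) + 8 = -1/19.
For Player 2: with q = P(b2), equating a1's and a2's payoffs gives −21q + 11 = 17q − 9 ⇒ q = 10/19.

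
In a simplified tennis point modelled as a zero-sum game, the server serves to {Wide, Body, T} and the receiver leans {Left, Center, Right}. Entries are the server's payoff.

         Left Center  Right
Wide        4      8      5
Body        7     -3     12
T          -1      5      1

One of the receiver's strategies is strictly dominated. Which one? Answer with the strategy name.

Left holds the server's payoff strictly below Right in every row: 4 < 5, 7 < 12, -1 < 1.
So Right is strictly dominated for the receiver.

Right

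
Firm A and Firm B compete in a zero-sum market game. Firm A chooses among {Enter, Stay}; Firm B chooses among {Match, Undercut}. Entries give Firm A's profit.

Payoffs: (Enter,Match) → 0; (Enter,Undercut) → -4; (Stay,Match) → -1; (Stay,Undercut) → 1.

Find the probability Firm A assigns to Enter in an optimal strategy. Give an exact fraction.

Row minima: Enter → -4, Stay → -1; maximin = -1.
Column maxima: Match → 0, Undercut → 1; minimax = 0.
-1 ≠ 0, so there is no saddle point; optimal play is mixed.
Let Firm A play Enter with probability p. Expected payoff against Match: 0p + (-1)(1−p) = p − 1; against Undercut: (-4)p + 1(1−p) = −5p + 1.
Setting these equal: p − 1 = −5p + 1 ⇒ 6p = 2 ⇒ p = 1/3, and the value is (1)·(1/3) − 1 = -2/3.
For Firm B: with q = P(Match), equating Enter's and Stay's payoffs gives 4q − 4 = −2q + 1 ⇒ q = 5/6.

1/3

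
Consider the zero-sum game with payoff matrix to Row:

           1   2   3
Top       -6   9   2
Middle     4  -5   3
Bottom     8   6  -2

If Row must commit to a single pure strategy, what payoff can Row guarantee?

Row minima: Top → -6, Middle → -5, Bottom → -2.
The best of these is -2.

-2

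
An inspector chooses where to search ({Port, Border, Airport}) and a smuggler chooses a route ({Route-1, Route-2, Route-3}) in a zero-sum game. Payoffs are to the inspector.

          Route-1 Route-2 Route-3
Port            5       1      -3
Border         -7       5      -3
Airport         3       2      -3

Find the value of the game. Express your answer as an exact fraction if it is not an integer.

-3

Row minima: Port → -3, Border → -7, Airport → -3; maximin = -3.
Column maxima: Route-1 → 5, Route-2 → 5, Route-3 → -3; minimax = -3.
Since maximin = minimax = -3, there is a saddle point and the value is -3.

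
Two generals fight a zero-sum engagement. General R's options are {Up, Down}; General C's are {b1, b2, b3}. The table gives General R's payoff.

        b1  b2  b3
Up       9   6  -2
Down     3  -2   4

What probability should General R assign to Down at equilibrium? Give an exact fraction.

4/7

Row minima: Up → -2, Down → -2; maximin = -2.
Column maxima: b1 → 9, b2 → 6, b3 → 4; minimax = 4.
-2 ≠ 4, so there is no saddle point; optimal play is mixed.
b1 is strictly dominated by b2 (it gives General R strictly more in every row), so General C never plays it.
On the remaining 2×2 (Up, Down vs b2, b3):
Let General R play Up with probability p. Expected payoff against b2: 6p + (-2)(1−p) = 8p − 2; against b3: (-2)p + 4(1−p) = −6p + 4.
Setting these equal: 8p − 2 = −6p + 4 ⇒ 14p = 6 ⇒ p = 3/7, and the value is (8)·(3/7) − 2 = 10/7.
For General C: with q = P(b2), equating Up's and Down's payoffs gives 8q − 2 = −6q + 4 ⇒ q = 3/7.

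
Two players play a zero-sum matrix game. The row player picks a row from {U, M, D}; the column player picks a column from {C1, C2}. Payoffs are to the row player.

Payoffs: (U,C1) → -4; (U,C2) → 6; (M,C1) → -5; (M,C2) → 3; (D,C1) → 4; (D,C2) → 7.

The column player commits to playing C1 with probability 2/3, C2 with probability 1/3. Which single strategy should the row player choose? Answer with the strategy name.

D

Expected payoff of U: (2/3)·(-4) + (1/3)·6 = -2/3.
Expected payoff of M: (2/3)·(-5) + (1/3)·3 = -7/3.
Expected payoff of D: (2/3)·4 + (1/3)·7 = 5.
The largest is 5, so the row player's best response is D.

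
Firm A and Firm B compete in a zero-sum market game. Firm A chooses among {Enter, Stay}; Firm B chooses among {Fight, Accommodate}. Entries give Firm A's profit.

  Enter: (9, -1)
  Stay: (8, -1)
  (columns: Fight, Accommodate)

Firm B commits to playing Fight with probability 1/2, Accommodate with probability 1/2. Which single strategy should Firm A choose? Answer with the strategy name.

Enter

Expected payoff of Enter: (1/2)·9 + (1/2)·(-1) = 4.
Expected payoff of Stay: (1/2)·8 + (1/2)·(-1) = 7/2.
The largest is 4, so Firm A's best response is Enter.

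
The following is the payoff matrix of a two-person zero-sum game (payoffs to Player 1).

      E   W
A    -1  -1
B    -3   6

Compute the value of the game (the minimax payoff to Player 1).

-1

Row minima: A → -1, B → -3; maximin = -1.
Column maxima: E → -1, W → 6; minimax = -1.
Since maximin = minimax = -1, there is a saddle point and the value is -1.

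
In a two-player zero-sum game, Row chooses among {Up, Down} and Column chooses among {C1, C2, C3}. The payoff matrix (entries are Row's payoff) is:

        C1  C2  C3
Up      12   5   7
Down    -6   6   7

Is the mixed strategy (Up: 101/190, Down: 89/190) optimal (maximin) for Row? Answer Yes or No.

No

Against C1 this mix gives (101/190)·12 + (89/190)·(-6) = 339/95.
Against C2 this mix gives (101/190)·5 + (89/190)·6 = 1039/190.
Against C3 this mix gives (101/190)·7 + (89/190)·7 = 7.
Column will play C1, holding Row to 339/95. Shifting weight toward the row that does better against C1 would raise this floor (the equalizing mix achieves 102/19 against both C1 and C2), so the proposed strategy is not optimal.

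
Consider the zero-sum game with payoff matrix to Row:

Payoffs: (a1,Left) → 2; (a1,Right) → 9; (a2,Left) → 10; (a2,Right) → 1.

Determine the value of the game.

11/2

Row minima: a1 → 2, a2 → 1; maximin = 2.
Column maxima: Left → 10, Right → 9; minimax = 9.
2 ≠ 9, so there is no saddle point; optimal play is mixed.
Let Row play a1 with probability p. Expected payoff against Left: 2p + 10(1−p) = −8p + 10; against Right: 9p + 1(1−p) = 8p + 1.
Setting these equal: −8p + 10 = 8p + 1 ⇒ −16p = -9 ⇒ p = 9/16, and the value is (-8)·(9/16) + 10 = 11/2.
For Column: with q = P(Left), equating a1's and a2's payoffs gives −7q + 9 = 9q + 1 ⇒ q = 1/2.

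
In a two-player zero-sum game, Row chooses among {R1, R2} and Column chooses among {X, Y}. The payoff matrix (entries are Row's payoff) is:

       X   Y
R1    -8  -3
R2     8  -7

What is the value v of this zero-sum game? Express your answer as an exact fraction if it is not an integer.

-4

Row minima: R1 → -8, R2 → -7; maximin = -7.
Column maxima: X → 8, Y → -3; minimax = -3.
-7 ≠ -3, so there is no saddle point; optimal play is mixed.
Let Row play R1 with probability p. Expected payoff against X: (-8)p + 8(1−p) = −16p + 8; against Y: (-3)p + (-7)(1−p) = 4p − 7.
Setting these equal: −16p + 8 = 4p − 7 ⇒ −20p = -15 ⇒ p = 3/4, and the value is (-16)·(3/4) + 8 = -4.
For Column: with q = P(X), equating R1's and R2's payoffs gives −5q − 3 = 15q − 7 ⇒ q = 1/5.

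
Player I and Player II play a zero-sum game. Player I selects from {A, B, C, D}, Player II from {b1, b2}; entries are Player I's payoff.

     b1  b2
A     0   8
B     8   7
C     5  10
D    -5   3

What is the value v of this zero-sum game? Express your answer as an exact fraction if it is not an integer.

15/2

Row minima: A → 0, B → 7, C → 5, D → -5; maximin = 7.
Column maxima: b1 → 8, b2 → 10; minimax = 8.
7 ≠ 8, so there is no saddle point; optimal play is mixed.
A is strictly dominated by C, so Player I never plays it.
D is strictly dominated by B, so Player I never plays it.
On the remaining 2×2 (B, C vs b1, b2):
Let Player I play B with probability p. Expected payoff against b1: 8p + 5(1−p) = 3p + 5; against b2: 7p + 10(1−p) = −3p + 10.
Setting these equal: 3p + 5 = −3p + 10 ⇒ 6p = 5 ⇒ p = 5/6, and the value is (3)·(5/6) + 5 = 15/2.
For Player II: with q = P(b1), equating B's and C's payoffs gives q + 7 = −5q + 10 ⇒ q = 1/2.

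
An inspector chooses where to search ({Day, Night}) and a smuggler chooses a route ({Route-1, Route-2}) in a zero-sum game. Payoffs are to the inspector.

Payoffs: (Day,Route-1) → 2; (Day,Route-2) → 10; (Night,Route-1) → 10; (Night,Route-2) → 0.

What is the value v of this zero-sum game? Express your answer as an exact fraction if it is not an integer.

Row minima: Day → 2, Night → 0; maximin = 2.
Column maxima: Route-1 → 10, Route-2 → 10; minimax = 10.
2 ≠ 10, so there is no saddle point; optimal play is mixed.
Let the inspector play Day with probability p. Expected payoff against Route-1: 2p + 10(1−p) = −8p + 10; against Route-2: 10p + 0(1−p) = 10p.
Setting these equal: −8p + 10 = 10p ⇒ −18p = -10 ⇒ p = 5/9, and the value is (-8)·(5/9) + 10 = 50/9.
For the smuggler: with q = P(Route-1), equating Day's and Night's payoffs gives −8q + 10 = 10q ⇒ q = 5/9.

50/9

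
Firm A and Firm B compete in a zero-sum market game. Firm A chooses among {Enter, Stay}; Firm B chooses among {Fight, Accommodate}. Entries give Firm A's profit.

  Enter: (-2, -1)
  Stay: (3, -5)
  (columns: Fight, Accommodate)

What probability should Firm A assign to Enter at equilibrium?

8/9

Row minima: Enter → -2, Stay → -5; maximin = -2.
Column maxima: Fight → 3, Accommodate → -1; minimax = -1.
-2 ≠ -1, so there is no saddle point; optimal play is mixed.
Let Firm A play Enter with probability p. Expected payoff against Fight: (-2)p + 3(1−p) = −5p + 3; against Accommodate: (-1)p + (-5)(1−p) = 4p − 5.
Setting these equal: −5p + 3 = 4p − 5 ⇒ −9p = -8 ⇒ p = 8/9, and the value is (-5)·(8/9) + 3 = -13/9.
For Firm B: with q = P(Fight), equating Enter's and Stay's payoffs gives −q − 1 = 8q − 5 ⇒ q = 4/9.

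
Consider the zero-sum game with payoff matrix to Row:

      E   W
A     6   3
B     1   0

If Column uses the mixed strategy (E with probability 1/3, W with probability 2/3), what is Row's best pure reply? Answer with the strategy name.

A

Expected payoff of A: (1/3)·6 + (2/3)·3 = 4.
Expected payoff of B: (1/3)·1 + (2/3)·0 = 1/3.
The largest is 4, so Row's best response is A.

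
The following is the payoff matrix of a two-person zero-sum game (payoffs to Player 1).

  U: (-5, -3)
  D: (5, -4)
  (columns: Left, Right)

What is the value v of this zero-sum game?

-35/11

Row minima: U → -5, D → -4; maximin = -4.
Column maxima: Left → 5, Right → -3; minimax = -3.
-4 ≠ -3, so there is no saddle point; optimal play is mixed.
Let Player 1 play U with probability p. Expected payoff against Left: (-5)p + 5(1−p) = −10p + 5; against Right: (-3)p + (-4)(1−p) = p − 4.
Setting these equal: −10p + 5 = p − 4 ⇒ −11p = -9 ⇒ p = 9/11, and the value is (-10)·(9/11) + 5 = -35/11.
For Player 2: with q = P(Left), equating U's and D's payoffs gives −2q − 3 = 9q − 4 ⇒ q = 1/11.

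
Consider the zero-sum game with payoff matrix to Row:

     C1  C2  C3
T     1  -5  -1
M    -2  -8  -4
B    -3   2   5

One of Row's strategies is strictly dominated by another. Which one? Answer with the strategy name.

T gives a strictly higher payoff than M against every column: 1 > -2, -5 > -8, -1 > -4.
So M is strictly dominated and Row never plays it.

M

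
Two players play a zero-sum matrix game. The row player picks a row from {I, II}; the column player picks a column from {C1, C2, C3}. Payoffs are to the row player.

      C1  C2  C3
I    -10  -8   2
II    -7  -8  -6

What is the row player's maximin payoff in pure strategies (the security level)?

-8

Row minima: I → -10, II → -8.
The best of these is -8.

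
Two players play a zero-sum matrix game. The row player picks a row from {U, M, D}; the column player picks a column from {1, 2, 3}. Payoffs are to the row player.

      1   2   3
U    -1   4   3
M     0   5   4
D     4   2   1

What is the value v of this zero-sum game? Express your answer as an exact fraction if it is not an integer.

Row minima: U → -1, M → 0, D → 1; maximin = 1.
Column maxima: 1 → 4, 2 → 5, 3 → 4; minimax = 4.
1 ≠ 4, so there is no saddle point; optimal play is mixed.
U is strictly dominated by M, so the row player never plays it.
2 is strictly dominated by 3 (it gives the row player strictly more in every row), so the column player never plays it.
On the remaining 2×2 (M, D vs 1, 3):
Let the row player play M with probability p. Expected payoff against 1: 0p + 4(1−p) = −4p + 4; against 3: 4p + 1(1−p) = 3p + 1.
Setting these equal: −4p + 4 = 3p + 1 ⇒ −7p = -3 ⇒ p = 3/7, and the value is (-4)·(3/7) + 4 = 16/7.
For the column player: with q = P(1), equating M's and D's payoffs gives −4q + 4 = 3q + 1 ⇒ q = 3/7.

16/7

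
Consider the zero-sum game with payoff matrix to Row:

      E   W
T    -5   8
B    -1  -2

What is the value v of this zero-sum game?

Row minima: T → -5, B → -2; maximin = -2.
Column maxima: E → -1, W → 8; minimax = -1.
-2 ≠ -1, so there is no saddle point; optimal play is mixed.
Let Row play T with probability p. Expected payoff against E: (-5)p + (-1)(1−p) = −4p − 1; against W: 8p + (-2)(1−p) = 10p − 2.
Setting these equal: −4p − 1 = 10p − 2 ⇒ −14p = -1 ⇒ p = 1/14, and the value is (-4)·(1/14) − 1 = -9/7.
For Column: with q = P(E), equating T's and B's payoffs gives −13q + 8 = q − 2 ⇒ q = 5/7.

-9/7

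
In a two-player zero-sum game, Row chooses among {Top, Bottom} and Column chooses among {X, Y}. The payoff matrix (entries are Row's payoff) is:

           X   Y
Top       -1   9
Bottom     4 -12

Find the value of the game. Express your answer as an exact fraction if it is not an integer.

12/13

Row minima: Top → -1, Bottom → -12; maximin = -1.
Column maxima: X → 4, Y → 9; minimax = 4.
-1 ≠ 4, so there is no saddle point; optimal play is mixed.
Let Row play Top with probability p. Expected payoff against X: (-1)p + 4(1−p) = −5p + 4; against Y: 9p + (-12)(1−p) = 21p − 12.
Setting these equal: −5p + 4 = 21p − 12 ⇒ −26p = -16 ⇒ p = 8/13, and the value is (-5)·(8/13) + 4 = 12/13.
For Column: with q = P(X), equating Top's and Bottom's payoffs gives −10q + 9 = 16q − 12 ⇒ q = 21/26.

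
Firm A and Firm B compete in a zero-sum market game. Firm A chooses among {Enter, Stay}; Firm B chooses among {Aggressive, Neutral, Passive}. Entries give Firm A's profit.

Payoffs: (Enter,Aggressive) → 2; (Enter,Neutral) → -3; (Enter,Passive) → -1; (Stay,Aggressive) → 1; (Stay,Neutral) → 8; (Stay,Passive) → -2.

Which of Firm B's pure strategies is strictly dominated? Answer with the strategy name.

Aggressive

Passive holds Firm A's payoff strictly below Aggressive in every row: -1 < 2, -2 < 1.
So Aggressive is strictly dominated for Firm B.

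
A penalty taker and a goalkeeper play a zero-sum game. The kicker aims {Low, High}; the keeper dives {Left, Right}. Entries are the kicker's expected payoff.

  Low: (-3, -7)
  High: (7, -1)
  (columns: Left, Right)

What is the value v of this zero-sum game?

-1

Row minima: Low → -7, High → -1; maximin = -1.
Column maxima: Left → 7, Right → -1; minimax = -1.
Since maximin = minimax = -1, there is a saddle point and the value is -1.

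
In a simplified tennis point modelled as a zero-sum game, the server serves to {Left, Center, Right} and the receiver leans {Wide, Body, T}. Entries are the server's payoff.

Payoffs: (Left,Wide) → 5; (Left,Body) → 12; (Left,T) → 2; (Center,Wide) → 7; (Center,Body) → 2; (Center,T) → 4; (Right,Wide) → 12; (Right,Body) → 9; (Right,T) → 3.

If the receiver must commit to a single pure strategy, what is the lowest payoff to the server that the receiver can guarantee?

Column maxima: Wide → 12, Body → 12, T → 4.
The smallest of these is 4.

4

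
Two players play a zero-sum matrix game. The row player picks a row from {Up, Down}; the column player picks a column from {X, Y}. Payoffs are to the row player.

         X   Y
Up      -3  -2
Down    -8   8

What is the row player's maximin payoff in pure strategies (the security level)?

-3

Row minima: Up → -3, Down → -8.
The best of these is -3.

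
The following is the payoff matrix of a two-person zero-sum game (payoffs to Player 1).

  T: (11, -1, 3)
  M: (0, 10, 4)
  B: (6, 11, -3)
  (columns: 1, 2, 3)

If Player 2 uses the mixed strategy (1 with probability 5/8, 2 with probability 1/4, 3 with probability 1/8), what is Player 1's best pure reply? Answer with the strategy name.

Expected payoff of T: (5/8)·11 + (1/4)·(-1) + (1/8)·3 = 7.
Expected payoff of M: (5/8)·0 + (1/4)·10 + (1/8)·4 = 3.
Expected payoff of B: (5/8)·6 + (1/4)·11 + (1/8)·(-3) = 49/8.
The largest is 7, so Player 1's best response is T.

T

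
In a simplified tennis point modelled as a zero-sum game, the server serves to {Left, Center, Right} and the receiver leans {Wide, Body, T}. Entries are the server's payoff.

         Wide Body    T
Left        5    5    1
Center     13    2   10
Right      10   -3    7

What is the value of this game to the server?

4

Row minima: Left → 1, Center → 2, Right → -3; maximin = 2.
Column maxima: Wide → 13, Body → 5, T → 10; minimax = 5.
2 ≠ 5, so there is no saddle point; optimal play is mixed.
Right is strictly dominated by Center, so the server never plays it.
Wide is strictly dominated by T (it gives the server strictly more in every row), so the receiver never plays it.
On the remaining 2×2 (Left, Center vs Body, T):
Let the server play Left with probability p. Expected payoff against Body: 5p + 2(1−p) = 3p + 2; against T: 1p + 10(1−p) = −9p + 10.
Setting these equal: 3p + 2 = −9p + 10 ⇒ 12p = 8 ⇒ p = 2/3, and the value is (3)·(2/3) + 2 = 4.
For the receiver: with q = P(Body), equating Left's and Center's payoffs gives 4q + 1 = −8q + 10 ⇒ q = 3/4.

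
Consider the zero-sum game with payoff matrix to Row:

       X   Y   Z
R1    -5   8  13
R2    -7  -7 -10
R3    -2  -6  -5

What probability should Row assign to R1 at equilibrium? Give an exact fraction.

Row minima: R1 → -5, R2 → -10, R3 → -6; maximin = -5.
Column maxima: X → -2, Y → 8, Z → 13; minimax = -2.
-5 ≠ -2, so there is no saddle point; optimal play is mixed.
R2 is strictly dominated by R1, so Row never plays it.
With R2 eliminated, Z is strictly dominated by Y (it gives Row strictly more in every remaining row), so Column never plays it.
On the remaining 2×2 (R1, R3 vs X, Y):
Let Row play R1 with probability p. Expected payoff against X: (-5)p + (-2)(1−p) = −3p − 2; against Y: 8p + (-6)(1−p) = 14p − 6.
Setting these equal: −3p − 2 = 14p − 6 ⇒ −17p = -4 ⇒ p = 4/17, and the value is (-3)·(4/17) − 2 = -46/17.
For Column: with q = P(X), equating R1's and R3's payoffs gives −13q + 8 = 4q − 6 ⇒ q = 14/17.

4/17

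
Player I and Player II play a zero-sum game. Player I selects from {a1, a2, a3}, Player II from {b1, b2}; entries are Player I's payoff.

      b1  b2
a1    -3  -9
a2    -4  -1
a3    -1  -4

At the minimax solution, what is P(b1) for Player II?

Row minima: a1 → -9, a2 → -4, a3 → -4; maximin = -4.
Column maxima: b1 → -1, b2 → -1; minimax = -1.
-4 ≠ -1, so there is no saddle point; optimal play is mixed.
a1 is strictly dominated by a3, so Player I never plays it.
On the remaining 2×2 (a2, a3 vs b1, b2):
Let Player I play a2 with probability p. Expected payoff against b1: (-4)p + (-1)(1−p) = −3p − 1; against b2: (-1)p + (-4)(1−p) = 3p − 4.
Setting these equal: −3p − 1 = 3p − 4 ⇒ −6p = -3 ⇒ p = 1/2, and the value is (-3)·(1/2) − 1 = -5/2.
For Player II: with q = P(b1), equating a2's and a3's payoffs gives −3q − 1 = 3q − 4 ⇒ q = 1/2.

1/2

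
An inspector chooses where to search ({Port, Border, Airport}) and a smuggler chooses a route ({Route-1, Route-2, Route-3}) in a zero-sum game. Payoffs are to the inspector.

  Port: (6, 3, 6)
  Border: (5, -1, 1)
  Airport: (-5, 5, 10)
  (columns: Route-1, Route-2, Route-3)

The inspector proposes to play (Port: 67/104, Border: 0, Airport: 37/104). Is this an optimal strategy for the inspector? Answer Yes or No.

Against Route-1 this mix gives (67/104)·6 + (37/104)·(-5) = 217/104.
Against Route-2 this mix gives (67/104)·3 + (37/104)·5 = 193/52.
Against Route-3 this mix gives (67/104)·6 + (37/104)·10 = 193/26.
The smuggler will play Route-1, holding the inspector to 217/104. Shifting weight toward the row that does better against Route-1 would raise this floor (the equalizing mix achieves 45/13 against both Route-1 and Route-2), so the proposed strategy is not optimal.

No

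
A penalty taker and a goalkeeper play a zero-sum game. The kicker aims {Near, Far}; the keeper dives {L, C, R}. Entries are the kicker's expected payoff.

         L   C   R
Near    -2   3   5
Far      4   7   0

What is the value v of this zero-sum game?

20/11

Row minima: Near → -2, Far → 0; maximin = 0.
Column maxima: L → 4, C → 7, R → 5; minimax = 4.
0 ≠ 4, so there is no saddle point; optimal play is mixed.
C is strictly dominated by L (it gives the kicker strictly more in every row), so the keeper never plays it.
On the remaining 2×2 (Near, Far vs L, R):
Let the kicker play Near with probability p. Expected payoff against L: (-2)p + 4(1−p) = −6p + 4; against R: 5p + 0(1−p) = 5p.
Setting these equal: −6p + 4 = 5p ⇒ −11p = -4 ⇒ p = 4/11, and the value is (-6)·(4/11) + 4 = 20/11.
For the keeper: with q = P(L), equating Near's and Far's payoffs gives −7q + 5 = 4q ⇒ q = 5/11.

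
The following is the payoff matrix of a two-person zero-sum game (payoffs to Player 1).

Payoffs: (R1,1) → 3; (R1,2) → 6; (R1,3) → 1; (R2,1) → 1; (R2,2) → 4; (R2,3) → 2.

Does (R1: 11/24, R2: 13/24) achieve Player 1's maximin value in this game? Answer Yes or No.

Against 1 this mix gives (11/24)·3 + (13/24)·1 = 23/12.
Against 2 this mix gives (11/24)·6 + (13/24)·4 = 59/12.
Against 3 this mix gives (11/24)·1 + (13/24)·2 = 37/24.
Player 2 will play 3, holding Player 1 to 37/24. Shifting weight toward the row that does better against 3 would raise this floor (the equalizing mix achieves 5/3 against both 3 and 1), so the proposed strategy is not optimal.

No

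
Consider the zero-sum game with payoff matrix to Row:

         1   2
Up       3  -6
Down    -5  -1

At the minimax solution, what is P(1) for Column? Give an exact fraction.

Row minima: Up → -6, Down → -5; maximin = -5.
Column maxima: 1 → 3, 2 → -1; minimax = -1.
-5 ≠ -1, so there is no saddle point; optimal play is mixed.
Let Row play Up with probability p. Expected payoff against 1: 3p + (-5)(1−p) = 8p − 5; against 2: (-6)p + (-1)(1−p) = −5p − 1.
Setting these equal: 8p − 5 = −5p − 1 ⇒ 13p = 4 ⇒ p = 4/13, and the value is (8)·(4/13) − 5 = -33/13.
For Column: with q = P(1), equating Up's and Down's payoffs gives 9q − 6 = −4q − 1 ⇒ q = 5/13.

5/13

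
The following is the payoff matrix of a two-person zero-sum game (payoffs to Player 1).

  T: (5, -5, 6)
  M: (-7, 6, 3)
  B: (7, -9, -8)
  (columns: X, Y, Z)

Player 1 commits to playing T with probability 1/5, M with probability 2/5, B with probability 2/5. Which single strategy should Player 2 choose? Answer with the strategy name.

If Player 2 plays X, Player 1's expected payoff is (1/5)·5 + (2/5)·(-7) + (2/5)·7 = 1.
If Player 2 plays Y, Player 1's expected payoff is (1/5)·(-5) + (2/5)·6 + (2/5)·(-9) = -11/5.
If Player 2 plays Z, Player 1's expected payoff is (1/5)·6 + (2/5)·3 + (2/5)·(-8) = -4/5.
Player 2 minimizes Player 1's payoff; the smallest is -11/5, so the best response is Y.

Y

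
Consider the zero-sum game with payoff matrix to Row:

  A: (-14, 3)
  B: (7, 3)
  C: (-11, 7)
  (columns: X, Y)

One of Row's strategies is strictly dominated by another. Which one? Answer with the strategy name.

C gives a strictly higher payoff than A against every column: -11 > -14, 7 > 3.
So A is strictly dominated and Row never plays it.

A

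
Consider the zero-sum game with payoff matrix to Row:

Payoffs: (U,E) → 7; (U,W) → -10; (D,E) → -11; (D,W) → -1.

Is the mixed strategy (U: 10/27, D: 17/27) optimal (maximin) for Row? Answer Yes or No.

Against E this mix gives (10/27)·7 + (17/27)·(-11) = -13/3.
Against W this mix gives (10/27)·(-10) + (17/27)·(-1) = -13/3.
All of Column's active replies (E, W) yield -13/3, and no column does worse for Row. The mix makes Column indifferent and guarantees -13/3, so it is optimal.

Yes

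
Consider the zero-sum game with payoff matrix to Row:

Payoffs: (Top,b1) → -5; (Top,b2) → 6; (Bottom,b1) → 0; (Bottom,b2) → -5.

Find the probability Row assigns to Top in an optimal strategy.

Row minima: Top → -5, Bottom → -5; maximin = -5.
Column maxima: b1 → 0, b2 → 6; minimax = 0.
-5 ≠ 0, so there is no saddle point; optimal play is mixed.
Let Row play Top with probability p. Expected payoff against b1: (-5)p + 0(1−p) = −5p; against b2: 6p + (-5)(1−p) = 11p − 5.
Setting these equal: −5p = 11p − 5 ⇒ −16p = -5 ⇒ p = 5/16, and the value is (-5)·(5/16) = -25/16.
For Column: with q = P(b1), equating Top's and Bottom's payoffs gives −11q + 6 = 5q − 5 ⇒ q = 11/16.

5/16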